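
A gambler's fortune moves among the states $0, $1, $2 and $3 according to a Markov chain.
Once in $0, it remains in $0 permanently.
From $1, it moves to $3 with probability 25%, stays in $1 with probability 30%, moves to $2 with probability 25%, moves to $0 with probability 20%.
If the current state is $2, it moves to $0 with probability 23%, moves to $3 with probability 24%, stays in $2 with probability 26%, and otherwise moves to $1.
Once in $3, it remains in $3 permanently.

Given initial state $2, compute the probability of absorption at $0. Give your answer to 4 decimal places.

0.4772

Let h(s) be the probability of absorption at $0 starting from transient state s. Then h($0) = 1 and h($3) = 0. By first-step analysis:
h($1) = 0.2·1 + 0.3·h($1) + 0.25·h($2) + 0.25·0
h($2) = 0.23·1 + 0.27·h($1) + 0.26·h($2) + 0.24·0
Solving: h($1) = 0.4562, h($2) = 0.4772.
Starting from $2, the probability is 0.4772.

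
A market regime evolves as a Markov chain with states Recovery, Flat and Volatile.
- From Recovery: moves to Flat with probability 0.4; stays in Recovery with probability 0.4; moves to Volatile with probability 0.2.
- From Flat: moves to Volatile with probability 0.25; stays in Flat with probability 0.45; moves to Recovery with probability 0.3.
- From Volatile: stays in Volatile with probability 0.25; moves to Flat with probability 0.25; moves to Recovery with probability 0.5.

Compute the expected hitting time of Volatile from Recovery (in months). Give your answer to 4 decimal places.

4.5238

Let t(s) be the expected number of months to first reach Volatile from state s, with t(Volatile) = 0. Conditioning on the first month:
t(Recovery) = 1 + 0.4·t(Recovery) + 0.4·t(Flat)
t(Flat) = 1 + 0.3·t(Recovery) + 0.45·t(Flat)
Solving: t(Recovery) = 4.5238, t(Flat) = 4.2857.
Expected months from Recovery to Volatile: 4.5238.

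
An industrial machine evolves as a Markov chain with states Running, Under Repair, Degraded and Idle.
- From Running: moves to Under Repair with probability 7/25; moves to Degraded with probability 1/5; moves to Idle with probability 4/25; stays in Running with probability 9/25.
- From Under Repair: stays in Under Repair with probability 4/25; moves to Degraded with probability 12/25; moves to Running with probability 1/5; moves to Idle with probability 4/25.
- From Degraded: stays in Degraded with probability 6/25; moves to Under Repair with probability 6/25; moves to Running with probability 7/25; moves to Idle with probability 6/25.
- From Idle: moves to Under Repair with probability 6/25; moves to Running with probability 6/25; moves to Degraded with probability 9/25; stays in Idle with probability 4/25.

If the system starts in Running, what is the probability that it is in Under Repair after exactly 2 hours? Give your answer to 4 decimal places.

Propagate the distribution vector 2 hours from Running.
After 0 hours: (1.0000, 0.0000, 0.0000, 0.0000)
After 1 hour: (0.3600, 0.2800, 0.2000, 0.1600)
After 2 hours: (0.2800, 0.2320, 0.3120, 0.1760)
P(in Under Repair after 2 hours) = 0.2320

0.2320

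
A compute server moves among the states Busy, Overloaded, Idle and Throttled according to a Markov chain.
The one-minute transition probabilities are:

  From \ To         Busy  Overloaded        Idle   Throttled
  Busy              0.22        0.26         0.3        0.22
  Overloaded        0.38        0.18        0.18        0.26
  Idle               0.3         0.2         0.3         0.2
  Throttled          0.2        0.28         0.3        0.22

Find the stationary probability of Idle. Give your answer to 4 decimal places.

0.2724

Let the stationary distribution be π with π = πP and π_1 + π_2 + π_3 + π_4 = 1.
π_1 = 0.22·π_1 + 0.38·π_2 + 0.3·π_3 + 0.2·π_4
π_2 = 0.26·π_1 + 0.18·π_2 + 0.2·π_3 + 0.28·π_4
π_3 = 0.3·π_1 + 0.18·π_2 + 0.3·π_3 + 0.3·π_4
Solving with the normalization constraint gives π = (0.2741, 0.2297, 0.2724, 0.2237).
So the stationary probability of Idle is 0.2724.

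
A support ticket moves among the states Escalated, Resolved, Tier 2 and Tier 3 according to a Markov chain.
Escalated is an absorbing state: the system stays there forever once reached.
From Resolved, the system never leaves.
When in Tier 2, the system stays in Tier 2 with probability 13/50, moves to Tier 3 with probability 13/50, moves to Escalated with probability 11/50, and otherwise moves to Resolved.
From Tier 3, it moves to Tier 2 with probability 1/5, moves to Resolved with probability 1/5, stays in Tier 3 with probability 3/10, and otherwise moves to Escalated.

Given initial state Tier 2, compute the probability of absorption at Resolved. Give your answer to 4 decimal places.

0.5021

Let h(s) be the probability of absorption at Resolved starting from transient state s. Then h(Resolved) = 1 and h(Escalated) = 0. By first-step analysis:
h(Tier 2) = 0.22·0 + 0.26·1 + 0.26·h(Tier 2) + 0.26·h(Tier 3)
h(Tier 3) = 0.3·0 + 0.2·1 + 0.2·h(Tier 2) + 0.3·h(Tier 3)
Solving: h(Tier 2) = 0.5021, h(Tier 3) = 0.4292.
Starting from Tier 2, the probability is 0.5021.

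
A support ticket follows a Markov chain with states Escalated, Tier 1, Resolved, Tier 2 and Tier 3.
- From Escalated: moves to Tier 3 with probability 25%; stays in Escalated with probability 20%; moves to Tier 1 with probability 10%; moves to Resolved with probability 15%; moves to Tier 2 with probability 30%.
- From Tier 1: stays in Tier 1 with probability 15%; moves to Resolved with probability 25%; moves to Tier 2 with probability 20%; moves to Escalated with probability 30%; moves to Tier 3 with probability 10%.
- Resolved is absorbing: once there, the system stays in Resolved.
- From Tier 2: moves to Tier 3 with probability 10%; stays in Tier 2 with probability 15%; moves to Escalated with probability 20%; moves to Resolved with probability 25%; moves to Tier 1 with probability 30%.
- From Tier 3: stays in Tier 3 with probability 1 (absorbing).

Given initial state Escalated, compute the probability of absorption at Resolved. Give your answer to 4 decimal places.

Let h(s) be the probability of absorption at Resolved starting from transient state s. Then h(Resolved) = 1 and h(Tier 3) = 0. By first-step analysis:
h(Escalated) = 0.2·h(Escalated) + 0.1·h(Tier 1) + 0.15·1 + 0.3·h(Tier 2) + 0.25·0
h(Tier 1) = 0.3·h(Escalated) + 0.15·h(Tier 1) + 0.25·1 + 0.2·h(Tier 2) + 0.1·0
h(Tier 2) = 0.2·h(Escalated) + 0.3·h(Tier 1) + 0.25·1 + 0.15·h(Tier 2) + 0.1·0
Solving: h(Escalated) = 0.5015, h(Tier 1) = 0.6195, h(Tier 2) = 0.6308.
Starting from Escalated, the probability is 0.5015.

0.5015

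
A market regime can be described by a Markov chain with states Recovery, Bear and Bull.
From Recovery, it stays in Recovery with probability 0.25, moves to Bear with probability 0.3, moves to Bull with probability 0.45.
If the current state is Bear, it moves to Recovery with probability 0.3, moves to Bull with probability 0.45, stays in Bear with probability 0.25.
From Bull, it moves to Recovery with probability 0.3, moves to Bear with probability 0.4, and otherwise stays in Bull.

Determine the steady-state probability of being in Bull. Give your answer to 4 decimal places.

0.3913

Let the stationary distribution be π with π = πP and π_1 + π_2 + π_3 = 1.
π_1 = 0.25·π_1 + 0.3·π_2 + 0.3·π_3
π_2 = 0.3·π_1 + 0.25·π_2 + 0.4·π_3
Solving with the normalization constraint gives π = (0.2857, 0.3230, 0.3913).
So the stationary probability of Bull is 0.3913.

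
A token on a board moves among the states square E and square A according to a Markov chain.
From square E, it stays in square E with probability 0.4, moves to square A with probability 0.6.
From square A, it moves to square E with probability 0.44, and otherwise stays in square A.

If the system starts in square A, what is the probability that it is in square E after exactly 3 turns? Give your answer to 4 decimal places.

0.4231

Propagate the distribution vector 3 turns from square A.
After 0 turns: (0.0000, 1.0000)
After 1 turn: (0.4400, 0.5600)
After 2 turns: (0.4224, 0.5776)
After 3 turns: (0.4231, 0.5769)
P(in square E after 3 turns) = 0.4231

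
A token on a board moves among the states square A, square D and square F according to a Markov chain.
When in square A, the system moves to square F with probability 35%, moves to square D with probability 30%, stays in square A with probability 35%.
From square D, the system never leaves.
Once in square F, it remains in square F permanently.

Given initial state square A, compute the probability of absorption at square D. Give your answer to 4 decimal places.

0.4615

Let h(s) be the probability of absorption at square D starting from transient state s. Then h(square D) = 1 and h(square F) = 0. By first-step analysis:
h(square A) = 0.35·h(square A) + 0.3·1 + 0.35·0
Solving: h(square A) = 0.4615.
Starting from square A, the probability is 0.4615.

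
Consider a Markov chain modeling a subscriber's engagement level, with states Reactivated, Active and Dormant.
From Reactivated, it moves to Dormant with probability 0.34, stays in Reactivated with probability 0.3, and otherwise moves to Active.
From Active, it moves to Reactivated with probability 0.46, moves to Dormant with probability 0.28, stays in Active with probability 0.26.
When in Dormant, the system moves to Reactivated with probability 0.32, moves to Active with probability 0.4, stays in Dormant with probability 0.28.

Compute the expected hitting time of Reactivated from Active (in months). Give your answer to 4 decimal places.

2.3764

Let t(s) be the expected number of months to first reach Reactivated from state s, with t(Reactivated) = 0. Conditioning on the first month:
t(Active) = 1 + 0.26·t(Active) + 0.28·t(Dormant)
t(Dormant) = 1 + 0.4·t(Active) + 0.28·t(Dormant)
Solving: t(Active) = 2.3764, t(Dormant) = 2.7091.
Expected months from Active to Reactivated: 2.3764.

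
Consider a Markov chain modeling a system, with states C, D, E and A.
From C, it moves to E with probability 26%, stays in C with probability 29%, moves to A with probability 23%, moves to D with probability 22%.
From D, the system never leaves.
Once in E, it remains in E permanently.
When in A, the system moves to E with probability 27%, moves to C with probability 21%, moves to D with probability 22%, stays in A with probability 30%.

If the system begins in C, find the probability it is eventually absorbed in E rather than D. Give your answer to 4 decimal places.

0.5440

Let h(s) be the probability of absorption at E starting from transient state s. Then h(E) = 1 and h(D) = 0. By first-step analysis:
h(C) = 0.29·h(C) + 0.22·0 + 0.26·1 + 0.23·h(A)
h(A) = 0.21·h(C) + 0.22·0 + 0.27·1 + 0.3·h(A)
Solving: h(C) = 0.5440, h(A) = 0.5489.
Starting from C, the probability is 0.5440.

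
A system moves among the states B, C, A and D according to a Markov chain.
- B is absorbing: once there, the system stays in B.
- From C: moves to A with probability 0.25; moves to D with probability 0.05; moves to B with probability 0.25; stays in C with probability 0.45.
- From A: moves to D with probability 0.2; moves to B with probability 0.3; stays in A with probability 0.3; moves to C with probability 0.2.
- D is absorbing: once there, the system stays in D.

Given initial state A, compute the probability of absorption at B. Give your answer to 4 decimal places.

Let h(s) be the probability of absorption at B starting from transient state s. Then h(B) = 1 and h(D) = 0. By first-step analysis:
h(C) = 0.25·1 + 0.45·h(C) + 0.25·h(A) + 0.05·0
h(A) = 0.3·1 + 0.2·h(C) + 0.3·h(A) + 0.2·0
Solving: h(C) = 0.7463, h(A) = 0.6418.
Starting from A, the probability is 0.6418.

0.6418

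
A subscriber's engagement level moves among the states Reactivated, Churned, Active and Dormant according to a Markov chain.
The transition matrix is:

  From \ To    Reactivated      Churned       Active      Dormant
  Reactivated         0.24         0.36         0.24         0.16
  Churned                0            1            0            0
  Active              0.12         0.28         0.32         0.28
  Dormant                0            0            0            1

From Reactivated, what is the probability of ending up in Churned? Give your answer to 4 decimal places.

Let h(s) be the probability of absorption at Churned starting from transient state s. Then h(Churned) = 1 and h(Dormant) = 0. By first-step analysis:
h(Reactivated) = 0.24·h(Reactivated) + 0.36·1 + 0.24·h(Active) + 0.16·0
h(Active) = 0.12·h(Reactivated) + 0.28·1 + 0.32·h(Active) + 0.28·0
Solving: h(Reactivated) = 0.6393, h(Active) = 0.5246.
Starting from Reactivated, the probability is 0.6393.

0.6393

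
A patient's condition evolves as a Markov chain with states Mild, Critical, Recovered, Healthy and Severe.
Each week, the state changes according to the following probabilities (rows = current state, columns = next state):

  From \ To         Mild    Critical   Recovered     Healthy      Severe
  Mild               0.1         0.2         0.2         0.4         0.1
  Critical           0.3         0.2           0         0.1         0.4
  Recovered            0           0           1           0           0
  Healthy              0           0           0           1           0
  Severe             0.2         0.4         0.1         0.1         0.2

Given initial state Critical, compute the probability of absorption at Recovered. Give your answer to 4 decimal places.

Let h(s) be the probability of absorption at Recovered starting from transient state s. Then h(Recovered) = 1 and h(Healthy) = 0. By first-step analysis:
h(Mild) = 0.1·h(Mild) + 0.2·h(Critical) + 0.2·1 + 0.4·0 + 0.1·h(Severe)
h(Critical) = 0.3·h(Mild) + 0.2·h(Critical) + 0.1·0 + 0.4·h(Severe)
h(Severe) = 0.2·h(Mild) + 0.4·h(Critical) + 0.1·1 + 0.1·0 + 0.2·h(Severe)
Solving: h(Mild) = 0.3294, h(Critical) = 0.3029, h(Severe) = 0.3588.
Starting from Critical, the probability is 0.3029.

0.3029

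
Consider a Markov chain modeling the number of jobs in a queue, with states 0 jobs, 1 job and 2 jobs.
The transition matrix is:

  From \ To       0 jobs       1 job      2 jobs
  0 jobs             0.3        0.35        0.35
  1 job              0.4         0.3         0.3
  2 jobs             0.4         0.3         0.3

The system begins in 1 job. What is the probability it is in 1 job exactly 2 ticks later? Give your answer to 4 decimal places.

0.3200

Sum over the intermediate state after 1 tick:
P = P(1 job→0 jobs)·P(0 jobs→1 job) + P(1 job→1 job)·P(1 job→1 job) + P(1 job→2 jobs)·P(2 jobs→1 job)
  = 0.4×0.35 + 0.3×0.3 + 0.3×0.3
  = 0.1400 + 0.0900 + 0.0900 = 0.3200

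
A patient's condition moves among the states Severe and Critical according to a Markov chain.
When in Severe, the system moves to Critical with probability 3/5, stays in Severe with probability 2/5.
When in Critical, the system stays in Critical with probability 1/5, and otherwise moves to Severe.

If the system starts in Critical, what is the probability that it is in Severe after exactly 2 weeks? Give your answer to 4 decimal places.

Sum over the intermediate state after 1 week:
P = P(Critical→Severe)·P(Severe→Severe) + P(Critical→Critical)·P(Critical→Severe)
  = 0.8×0.4 + 0.2×0.8
  = 0.3200 + 0.1600 = 0.4800

0.4800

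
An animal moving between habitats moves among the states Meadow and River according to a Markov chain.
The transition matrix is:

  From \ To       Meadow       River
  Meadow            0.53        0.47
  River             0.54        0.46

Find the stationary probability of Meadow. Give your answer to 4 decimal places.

Let the stationary distribution be π with π = πP and π_1 + π_2 = 1.
π_1 = 0.53·π_1 + 0.54·π_2
Solving with the normalization constraint gives π = (0.5347, 0.4653).
So the stationary probability of Meadow is 0.5347.

0.5347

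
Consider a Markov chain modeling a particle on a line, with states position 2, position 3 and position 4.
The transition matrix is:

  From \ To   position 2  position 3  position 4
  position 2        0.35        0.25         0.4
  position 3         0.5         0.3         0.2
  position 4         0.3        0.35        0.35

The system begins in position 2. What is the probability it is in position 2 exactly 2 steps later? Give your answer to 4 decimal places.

Sum over the intermediate state after 1 step:
P = P(position 2→position 2)·P(position 2→position 2) + P(position 2→position 3)·P(position 3→position 2) + P(position 2→position 4)·P(position 4→position 2)
  = 0.35×0.35 + 0.25×0.5 + 0.4×0.3
  = 0.1225 + 0.1250 + 0.1200 = 0.3675

0.3675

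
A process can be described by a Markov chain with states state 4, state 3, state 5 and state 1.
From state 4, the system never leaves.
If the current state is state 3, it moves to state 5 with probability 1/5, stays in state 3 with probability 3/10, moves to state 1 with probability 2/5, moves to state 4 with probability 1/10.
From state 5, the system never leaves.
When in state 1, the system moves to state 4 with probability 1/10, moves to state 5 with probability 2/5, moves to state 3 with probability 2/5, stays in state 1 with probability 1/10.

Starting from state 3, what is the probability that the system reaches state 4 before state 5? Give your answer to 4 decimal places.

0.2766

Let h(s) be the probability of absorption at state 4 starting from transient state s. Then h(state 4) = 1 and h(state 5) = 0. By first-step analysis:
h(state 3) = 0.1·1 + 0.3·h(state 3) + 0.2·0 + 0.4·h(state 1)
h(state 1) = 0.1·1 + 0.4·h(state 3) + 0.4·0 + 0.1·h(state 1)
Solving: h(state 3) = 0.2766, h(state 1) = 0.2340.
Starting from state 3, the probability is 0.2766.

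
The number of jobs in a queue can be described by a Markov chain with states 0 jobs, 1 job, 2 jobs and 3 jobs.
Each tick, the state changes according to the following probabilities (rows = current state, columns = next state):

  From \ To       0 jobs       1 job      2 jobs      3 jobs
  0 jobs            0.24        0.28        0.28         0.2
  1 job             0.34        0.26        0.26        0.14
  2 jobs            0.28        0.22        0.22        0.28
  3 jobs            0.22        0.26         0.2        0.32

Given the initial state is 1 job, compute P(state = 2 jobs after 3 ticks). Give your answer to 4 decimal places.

Propagate the distribution vector 3 ticks from 1 job.
After 0 ticks: (0.0000, 1.0000, 0.0000, 0.0000)
After 1 tick: (0.3400, 0.2600, 0.2600, 0.1400)
After 2 ticks: (0.2736, 0.2564, 0.2480, 0.2220)
After 3 ticks: (0.2711, 0.2556, 0.2422, 0.2311)
P(in 2 jobs after 3 ticks) = 0.2422

0.2422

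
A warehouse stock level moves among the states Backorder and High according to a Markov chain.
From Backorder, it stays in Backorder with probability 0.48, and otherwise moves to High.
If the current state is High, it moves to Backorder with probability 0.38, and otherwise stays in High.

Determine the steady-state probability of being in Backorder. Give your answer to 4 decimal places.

Let the stationary distribution be π with π = πP and π_1 + π_2 = 1.
π_1 = 0.48·π_1 + 0.38·π_2
Solving with the normalization constraint gives π = (0.4222, 0.5778).
So the stationary probability of Backorder is 0.4222.

0.4222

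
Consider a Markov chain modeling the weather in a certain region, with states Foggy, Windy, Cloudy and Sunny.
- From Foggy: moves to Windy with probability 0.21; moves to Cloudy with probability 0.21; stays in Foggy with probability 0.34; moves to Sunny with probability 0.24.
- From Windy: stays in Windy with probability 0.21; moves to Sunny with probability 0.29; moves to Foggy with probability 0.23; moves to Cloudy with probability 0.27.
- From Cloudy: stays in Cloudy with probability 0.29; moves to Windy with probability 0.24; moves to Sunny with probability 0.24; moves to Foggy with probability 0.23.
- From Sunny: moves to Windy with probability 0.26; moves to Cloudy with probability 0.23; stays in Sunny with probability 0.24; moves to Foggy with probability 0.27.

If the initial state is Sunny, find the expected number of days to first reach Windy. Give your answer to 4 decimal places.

4.1455

Let t(s) be the expected number of days to first reach Windy from state s, with t(Windy) = 0. Conditioning on the first day:
t(Foggy) = 1 + 0.34·t(Foggy) + 0.21·t(Cloudy) + 0.24·t(Sunny)
t(Cloudy) = 1 + 0.23·t(Foggy) + 0.29·t(Cloudy) + 0.24·t(Sunny)
t(Sunny) = 1 + 0.27·t(Foggy) + 0.23·t(Cloudy) + 0.24·t(Sunny)
Solving: t(Foggy) = 4.3667, t(Cloudy) = 4.2243, t(Sunny) = 4.1455.
Expected days from Sunny to Windy: 4.1455.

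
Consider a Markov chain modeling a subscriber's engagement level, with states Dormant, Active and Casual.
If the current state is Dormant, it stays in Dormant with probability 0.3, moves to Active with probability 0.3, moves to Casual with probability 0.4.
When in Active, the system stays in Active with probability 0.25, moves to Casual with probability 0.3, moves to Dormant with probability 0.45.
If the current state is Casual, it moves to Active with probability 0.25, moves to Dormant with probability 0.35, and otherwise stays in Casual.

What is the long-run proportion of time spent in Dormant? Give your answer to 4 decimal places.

Let the stationary distribution be π with π = πP and π_1 + π_2 + π_3 = 1.
π_1 = 0.3·π_1 + 0.45·π_2 + 0.35·π_3
π_2 = 0.3·π_1 + 0.25·π_2 + 0.25·π_3
Solving with the normalization constraint gives π = (0.3589, 0.2679, 0.3732).
So the stationary probability of Dormant is 0.3589.

0.3589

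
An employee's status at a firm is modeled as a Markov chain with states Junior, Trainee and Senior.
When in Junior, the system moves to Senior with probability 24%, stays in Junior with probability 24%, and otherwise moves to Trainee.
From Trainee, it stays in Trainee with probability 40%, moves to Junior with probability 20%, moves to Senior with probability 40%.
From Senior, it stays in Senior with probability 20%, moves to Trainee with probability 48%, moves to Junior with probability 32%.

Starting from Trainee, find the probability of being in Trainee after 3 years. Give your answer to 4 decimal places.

Propagate the distribution vector 3 years from Trainee.
After 0 years: (0.0000, 1.0000, 0.0000)
After 1 year: (0.2000, 0.4000, 0.4000)
After 2 years: (0.2560, 0.4560, 0.2880)
After 3 years: (0.2448, 0.4538, 0.3014)
P(in Trainee after 3 years) = 0.4538

0.4538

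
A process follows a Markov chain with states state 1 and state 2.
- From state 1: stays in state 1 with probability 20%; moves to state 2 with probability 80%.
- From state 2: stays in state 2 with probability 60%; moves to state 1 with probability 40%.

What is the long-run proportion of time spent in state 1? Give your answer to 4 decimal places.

0.3333

Let the stationary distribution be π with π = πP and π_1 + π_2 = 1.
π_1 = 0.2·π_1 + 0.4·π_2
Solving with the normalization constraint gives π = (0.3333, 0.6667).
So the stationary probability of state 1 is 0.3333.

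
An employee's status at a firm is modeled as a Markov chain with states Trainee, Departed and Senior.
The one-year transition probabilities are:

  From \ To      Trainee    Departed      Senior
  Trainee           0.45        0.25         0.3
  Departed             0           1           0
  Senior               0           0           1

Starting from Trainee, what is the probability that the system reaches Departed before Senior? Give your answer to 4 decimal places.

Let h(s) be the probability of absorption at Departed starting from transient state s. Then h(Departed) = 1 and h(Senior) = 0. By first-step analysis:
h(Trainee) = 0.45·h(Trainee) + 0.25·1 + 0.3·0
Solving: h(Trainee) = 0.4545.
Starting from Trainee, the probability is 0.4545.

0.4545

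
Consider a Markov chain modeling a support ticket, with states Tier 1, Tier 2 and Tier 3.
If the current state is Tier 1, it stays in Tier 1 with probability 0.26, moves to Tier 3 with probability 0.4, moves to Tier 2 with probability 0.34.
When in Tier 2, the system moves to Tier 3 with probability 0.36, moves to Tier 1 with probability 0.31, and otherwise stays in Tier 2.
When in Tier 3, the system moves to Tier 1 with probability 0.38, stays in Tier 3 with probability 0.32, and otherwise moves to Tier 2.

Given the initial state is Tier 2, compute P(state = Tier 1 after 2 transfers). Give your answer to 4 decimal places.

0.3197

Sum over the intermediate state after 1 transfer:
P = P(Tier 2→Tier 1)·P(Tier 1→Tier 1) + P(Tier 2→Tier 2)·P(Tier 2→Tier 1) + P(Tier 2→Tier 3)·P(Tier 3→Tier 1)
  = 0.31×0.26 + 0.33×0.31 + 0.36×0.38
  = 0.0806 + 0.1023 + 0.1368 = 0.3197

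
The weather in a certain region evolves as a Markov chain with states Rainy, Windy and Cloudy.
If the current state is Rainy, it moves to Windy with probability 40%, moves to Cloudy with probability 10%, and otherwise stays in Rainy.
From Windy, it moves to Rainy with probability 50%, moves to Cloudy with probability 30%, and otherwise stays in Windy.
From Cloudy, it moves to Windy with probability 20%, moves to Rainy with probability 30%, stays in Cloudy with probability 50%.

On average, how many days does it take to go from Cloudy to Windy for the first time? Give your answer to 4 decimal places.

3.6364

Let t(s) be the expected number of days to first reach Windy from state s, with t(Windy) = 0. Conditioning on the first day:
t(Rainy) = 1 + 0.5·t(Rainy) + 0.1·t(Cloudy)
t(Cloudy) = 1 + 0.3·t(Rainy) + 0.5·t(Cloudy)
Solving: t(Rainy) = 2.7273, t(Cloudy) = 3.6364.
Expected days from Cloudy to Windy: 3.6364.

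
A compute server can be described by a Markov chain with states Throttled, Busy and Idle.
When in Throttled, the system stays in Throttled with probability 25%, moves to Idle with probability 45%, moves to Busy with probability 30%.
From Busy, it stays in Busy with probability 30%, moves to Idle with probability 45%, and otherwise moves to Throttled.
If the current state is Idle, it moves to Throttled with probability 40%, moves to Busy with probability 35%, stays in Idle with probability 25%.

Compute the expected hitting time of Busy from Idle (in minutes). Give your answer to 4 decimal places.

Let t(s) be the expected number of minutes to first reach Busy from state s, with t(Busy) = 0. Conditioning on the first minute:
t(Throttled) = 1 + 0.25·t(Throttled) + 0.45·t(Idle)
t(Idle) = 1 + 0.4·t(Throttled) + 0.25·t(Idle)
Solving: t(Throttled) = 3.1373, t(Idle) = 3.0065.
Expected minutes from Idle to Busy: 3.0065.

3.0065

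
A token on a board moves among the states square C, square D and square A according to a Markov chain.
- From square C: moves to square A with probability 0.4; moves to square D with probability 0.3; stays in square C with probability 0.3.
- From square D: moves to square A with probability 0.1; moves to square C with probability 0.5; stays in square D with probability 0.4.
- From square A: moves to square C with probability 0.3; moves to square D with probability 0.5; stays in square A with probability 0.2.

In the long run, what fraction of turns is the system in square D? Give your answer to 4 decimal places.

Let the stationary distribution be π with π = πP and π_1 + π_2 + π_3 = 1.
π_1 = 0.3·π_1 + 0.5·π_2 + 0.3·π_3
π_2 = 0.3·π_1 + 0.4·π_2 + 0.5·π_3
Solving with the normalization constraint gives π = (0.3772, 0.3860, 0.2368).
So the stationary probability of square D is 0.3860.

0.3860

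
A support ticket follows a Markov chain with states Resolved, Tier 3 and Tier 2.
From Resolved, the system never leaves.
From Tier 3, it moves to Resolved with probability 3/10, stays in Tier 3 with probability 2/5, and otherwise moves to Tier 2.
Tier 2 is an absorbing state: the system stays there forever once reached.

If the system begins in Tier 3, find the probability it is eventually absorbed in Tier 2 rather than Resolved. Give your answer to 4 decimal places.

0.5000

Let h(s) be the probability of absorption at Tier 2 starting from transient state s. Then h(Tier 2) = 1 and h(Resolved) = 0. By first-step analysis:
h(Tier 3) = 0.3·0 + 0.4·h(Tier 3) + 0.3·1
Solving: h(Tier 3) = 0.5000.
Starting from Tier 3, the probability is 0.5000.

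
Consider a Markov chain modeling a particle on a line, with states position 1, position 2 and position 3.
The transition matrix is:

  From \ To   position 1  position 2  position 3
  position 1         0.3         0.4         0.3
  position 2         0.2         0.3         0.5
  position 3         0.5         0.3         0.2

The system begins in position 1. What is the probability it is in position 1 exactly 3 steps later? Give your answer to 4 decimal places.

0.3370

Propagate the distribution vector 3 steps from position 1.
After 0 steps: (1.0000, 0.0000, 0.0000)
After 1 step: (0.3000, 0.4000, 0.3000)
After 2 steps: (0.3200, 0.3300, 0.3500)
After 3 steps: (0.3370, 0.3320, 0.3310)
P(in position 1 after 3 steps) = 0.3370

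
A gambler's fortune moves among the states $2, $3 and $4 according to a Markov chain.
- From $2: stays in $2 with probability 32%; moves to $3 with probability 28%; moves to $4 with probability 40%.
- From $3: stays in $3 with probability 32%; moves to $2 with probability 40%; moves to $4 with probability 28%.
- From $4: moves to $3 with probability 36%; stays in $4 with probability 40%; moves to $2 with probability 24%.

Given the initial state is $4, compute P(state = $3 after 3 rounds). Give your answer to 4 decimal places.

0.3216

Propagate the distribution vector 3 rounds from $4.
After 0 rounds: (0.0000, 0.0000, 1.0000)
After 1 round: (0.2400, 0.3600, 0.4000)
After 2 rounds: (0.3168, 0.3264, 0.3568)
After 3 rounds: (0.3176, 0.3216, 0.3608)
P(in $3 after 3 rounds) = 0.3216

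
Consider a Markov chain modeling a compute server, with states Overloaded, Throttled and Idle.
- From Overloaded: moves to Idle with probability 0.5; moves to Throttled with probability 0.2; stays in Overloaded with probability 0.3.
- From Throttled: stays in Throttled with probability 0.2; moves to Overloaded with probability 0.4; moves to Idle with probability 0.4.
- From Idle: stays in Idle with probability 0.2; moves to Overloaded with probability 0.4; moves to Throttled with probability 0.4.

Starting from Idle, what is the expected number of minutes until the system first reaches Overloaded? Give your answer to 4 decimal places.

2.5000

Let t(s) be the expected number of minutes to first reach Overloaded from state s, with t(Overloaded) = 0. Conditioning on the first minute:
t(Throttled) = 1 + 0.2·t(Throttled) + 0.4·t(Idle)
t(Idle) = 1 + 0.4·t(Throttled) + 0.2·t(Idle)
Solving: t(Throttled) = 2.5000, t(Idle) = 2.5000.
Expected minutes from Idle to Overloaded: 2.5000.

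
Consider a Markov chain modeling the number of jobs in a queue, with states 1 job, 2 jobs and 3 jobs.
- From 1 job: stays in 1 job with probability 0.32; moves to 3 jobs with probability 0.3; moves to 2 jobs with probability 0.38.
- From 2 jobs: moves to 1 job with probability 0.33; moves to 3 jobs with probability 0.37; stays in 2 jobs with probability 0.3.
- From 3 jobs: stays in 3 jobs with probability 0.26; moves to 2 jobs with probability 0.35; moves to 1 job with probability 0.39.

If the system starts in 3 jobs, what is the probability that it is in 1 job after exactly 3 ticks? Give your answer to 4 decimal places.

Propagate the distribution vector 3 ticks from 3 jobs.
After 0 ticks: (0.0000, 0.0000, 1.0000)
After 1 tick: (0.3900, 0.3500, 0.2600)
After 2 ticks: (0.3417, 0.3442, 0.3141)
After 3 ticks: (0.3454, 0.3430, 0.3115)
P(in 1 job after 3 ticks) = 0.3454

0.3454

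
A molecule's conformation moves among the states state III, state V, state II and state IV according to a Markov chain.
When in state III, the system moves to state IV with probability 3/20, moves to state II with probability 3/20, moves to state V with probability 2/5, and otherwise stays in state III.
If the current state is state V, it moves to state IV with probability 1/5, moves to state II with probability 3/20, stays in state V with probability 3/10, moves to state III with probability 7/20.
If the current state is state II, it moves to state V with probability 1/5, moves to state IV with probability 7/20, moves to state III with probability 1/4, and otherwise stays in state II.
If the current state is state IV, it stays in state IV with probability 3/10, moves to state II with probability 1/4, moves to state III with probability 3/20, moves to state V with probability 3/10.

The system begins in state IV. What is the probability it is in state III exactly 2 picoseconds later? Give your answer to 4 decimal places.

0.2575

Propagate the distribution vector 2 picoseconds from state IV.
After 0 picoseconds: (0.0000, 0.0000, 0.0000, 1.0000)
After 1 picosecond: (0.1500, 0.3000, 0.2500, 0.3000)
After 2 picoseconds: (0.2575, 0.2900, 0.1925, 0.2600)
P(in state III after 2 picoseconds) = 0.2575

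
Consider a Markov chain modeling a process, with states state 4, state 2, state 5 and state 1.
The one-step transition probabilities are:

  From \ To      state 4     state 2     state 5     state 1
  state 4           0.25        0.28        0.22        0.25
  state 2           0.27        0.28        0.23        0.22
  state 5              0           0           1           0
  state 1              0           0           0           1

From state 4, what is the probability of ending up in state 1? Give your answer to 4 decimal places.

Let h(s) be the probability of absorption at state 1 starting from transient state s. Then h(state 1) = 1 and h(state 5) = 0. By first-step analysis:
h(state 4) = 0.25·h(state 4) + 0.28·h(state 2) + 0.22·0 + 0.25·1
h(state 2) = 0.27·h(state 4) + 0.28·h(state 2) + 0.23·0 + 0.22·1
Solving: h(state 4) = 0.5202, h(state 2) = 0.5006.
Starting from state 4, the probability is 0.5202.

0.5202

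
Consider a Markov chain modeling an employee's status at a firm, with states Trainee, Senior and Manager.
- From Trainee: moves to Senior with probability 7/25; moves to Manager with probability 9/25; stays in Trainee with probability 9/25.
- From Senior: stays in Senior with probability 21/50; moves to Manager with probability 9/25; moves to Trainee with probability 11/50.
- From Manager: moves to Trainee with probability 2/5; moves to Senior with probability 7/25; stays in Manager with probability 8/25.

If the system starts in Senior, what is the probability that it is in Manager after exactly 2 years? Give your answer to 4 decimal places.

Sum over the intermediate state after 1 year:
P = P(Senior→Trainee)·P(Trainee→Manager) + P(Senior→Senior)·P(Senior→Manager) + P(Senior→Manager)·P(Manager→Manager)
  = 0.22×0.36 + 0.42×0.36 + 0.36×0.32
  = 0.0792 + 0.1512 + 0.1152 = 0.3456

0.3456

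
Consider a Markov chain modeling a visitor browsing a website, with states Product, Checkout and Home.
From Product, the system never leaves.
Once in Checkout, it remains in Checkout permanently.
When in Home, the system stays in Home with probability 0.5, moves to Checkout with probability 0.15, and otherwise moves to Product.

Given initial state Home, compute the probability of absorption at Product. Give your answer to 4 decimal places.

Let h(s) be the probability of absorption at Product starting from transient state s. Then h(Product) = 1 and h(Checkout) = 0. By first-step analysis:
h(Home) = 0.35·1 + 0.15·0 + 0.5·h(Home)
Solving: h(Home) = 0.7000.
Starting from Home, the probability is 0.7000.

0.7000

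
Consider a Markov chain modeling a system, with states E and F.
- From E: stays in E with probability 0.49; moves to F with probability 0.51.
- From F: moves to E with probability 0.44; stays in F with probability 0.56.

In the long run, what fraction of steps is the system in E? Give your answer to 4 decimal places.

Let the stationary distribution be π with π = πP and π_1 + π_2 = 1.
π_1 = 0.49·π_1 + 0.44·π_2
Solving with the normalization constraint gives π = (0.4632, 0.5368).
So the stationary probability of E is 0.4632.

0.4632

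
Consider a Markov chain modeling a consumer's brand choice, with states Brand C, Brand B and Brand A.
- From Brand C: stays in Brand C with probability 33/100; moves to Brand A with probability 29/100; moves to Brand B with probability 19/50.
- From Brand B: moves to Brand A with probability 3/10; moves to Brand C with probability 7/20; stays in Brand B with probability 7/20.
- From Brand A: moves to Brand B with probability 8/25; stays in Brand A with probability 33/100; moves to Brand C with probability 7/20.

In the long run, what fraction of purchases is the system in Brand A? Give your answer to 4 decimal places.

Let the stationary distribution be π with π = πP and π_1 + π_2 + π_3 = 1.
π_1 = 0.33·π_1 + 0.35·π_2 + 0.35·π_3
π_2 = 0.38·π_1 + 0.35·π_2 + 0.32·π_3
Solving with the normalization constraint gives π = (0.3431, 0.3511, 0.3057).
So the stationary probability of Brand A is 0.3057.

0.3057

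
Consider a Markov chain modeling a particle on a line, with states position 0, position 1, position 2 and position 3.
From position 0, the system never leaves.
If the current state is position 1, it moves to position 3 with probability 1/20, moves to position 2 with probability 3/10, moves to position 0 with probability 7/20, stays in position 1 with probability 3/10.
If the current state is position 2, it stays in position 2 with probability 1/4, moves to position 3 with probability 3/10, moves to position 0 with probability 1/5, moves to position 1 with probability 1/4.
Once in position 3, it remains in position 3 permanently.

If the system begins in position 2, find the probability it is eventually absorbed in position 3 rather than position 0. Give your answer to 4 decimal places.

Let h(s) be the probability of absorption at position 3 starting from transient state s. Then h(position 3) = 1 and h(position 0) = 0. By first-step analysis:
h(position 1) = 0.35·0 + 0.3·h(position 1) + 0.3·h(position 2) + 0.05·1
h(position 2) = 0.2·0 + 0.25·h(position 1) + 0.25·h(position 2) + 0.3·1
Solving: h(position 1) = 0.2833, h(position 2) = 0.4944.
Starting from position 2, the probability is 0.4944.

0.4944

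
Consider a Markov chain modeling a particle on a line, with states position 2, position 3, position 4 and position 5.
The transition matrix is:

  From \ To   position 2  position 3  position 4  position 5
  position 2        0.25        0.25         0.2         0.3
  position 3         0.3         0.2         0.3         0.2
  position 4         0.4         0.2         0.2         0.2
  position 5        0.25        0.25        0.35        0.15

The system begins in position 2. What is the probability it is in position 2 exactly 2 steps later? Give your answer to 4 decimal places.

Propagate the distribution vector 2 steps from position 2.
After 0 steps: (1.0000, 0.0000, 0.0000, 0.0000)
After 1 step: (0.2500, 0.2500, 0.2000, 0.3000)
After 2 steps: (0.2925, 0.2275, 0.2700, 0.2100)
P(in position 2 after 2 steps) = 0.2925

0.2925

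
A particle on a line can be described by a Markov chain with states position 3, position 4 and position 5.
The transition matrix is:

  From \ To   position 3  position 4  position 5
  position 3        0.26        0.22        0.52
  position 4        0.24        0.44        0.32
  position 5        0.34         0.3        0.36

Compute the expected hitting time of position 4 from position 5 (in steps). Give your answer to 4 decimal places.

Let t(s) be the expected number of steps to first reach position 4 from state s, with t(position 4) = 0. Conditioning on the first step:
t(position 3) = 1 + 0.26·t(position 3) + 0.52·t(position 5)
t(position 5) = 1 + 0.34·t(position 3) + 0.36·t(position 5)
Solving: t(position 3) = 3.9084, t(position 5) = 3.6388.
Expected steps from position 5 to position 4: 3.6388.

3.6388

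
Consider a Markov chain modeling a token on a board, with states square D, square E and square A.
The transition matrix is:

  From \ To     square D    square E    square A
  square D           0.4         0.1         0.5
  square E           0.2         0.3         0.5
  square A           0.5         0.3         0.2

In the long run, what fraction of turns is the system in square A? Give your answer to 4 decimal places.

Let the stationary distribution be π with π = πP and π_1 + π_2 + π_3 = 1.
π_1 = 0.4·π_1 + 0.2·π_2 + 0.5·π_3
π_2 = 0.1·π_1 + 0.3·π_2 + 0.3·π_3
Solving with the normalization constraint gives π = (0.3942, 0.2212, 0.3846).
So the stationary probability of square A is 0.3846.

0.3846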